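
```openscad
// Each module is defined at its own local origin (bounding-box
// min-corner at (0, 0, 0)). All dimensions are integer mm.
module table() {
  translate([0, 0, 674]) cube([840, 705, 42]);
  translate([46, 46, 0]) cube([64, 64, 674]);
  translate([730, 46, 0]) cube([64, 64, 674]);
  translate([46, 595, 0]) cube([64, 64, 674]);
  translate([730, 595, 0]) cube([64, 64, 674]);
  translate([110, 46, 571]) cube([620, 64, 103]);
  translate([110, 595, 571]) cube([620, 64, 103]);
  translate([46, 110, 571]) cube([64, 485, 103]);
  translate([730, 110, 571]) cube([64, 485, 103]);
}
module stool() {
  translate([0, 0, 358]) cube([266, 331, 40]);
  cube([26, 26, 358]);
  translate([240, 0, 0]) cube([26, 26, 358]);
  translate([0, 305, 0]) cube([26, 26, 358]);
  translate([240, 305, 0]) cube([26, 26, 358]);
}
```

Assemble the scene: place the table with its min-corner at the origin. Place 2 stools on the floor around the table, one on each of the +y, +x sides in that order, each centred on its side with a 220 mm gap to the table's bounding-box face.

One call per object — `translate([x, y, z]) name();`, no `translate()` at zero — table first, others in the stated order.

table();
translate([287, 925, 0]) stool();
translate([1060, 187, 0]) stool();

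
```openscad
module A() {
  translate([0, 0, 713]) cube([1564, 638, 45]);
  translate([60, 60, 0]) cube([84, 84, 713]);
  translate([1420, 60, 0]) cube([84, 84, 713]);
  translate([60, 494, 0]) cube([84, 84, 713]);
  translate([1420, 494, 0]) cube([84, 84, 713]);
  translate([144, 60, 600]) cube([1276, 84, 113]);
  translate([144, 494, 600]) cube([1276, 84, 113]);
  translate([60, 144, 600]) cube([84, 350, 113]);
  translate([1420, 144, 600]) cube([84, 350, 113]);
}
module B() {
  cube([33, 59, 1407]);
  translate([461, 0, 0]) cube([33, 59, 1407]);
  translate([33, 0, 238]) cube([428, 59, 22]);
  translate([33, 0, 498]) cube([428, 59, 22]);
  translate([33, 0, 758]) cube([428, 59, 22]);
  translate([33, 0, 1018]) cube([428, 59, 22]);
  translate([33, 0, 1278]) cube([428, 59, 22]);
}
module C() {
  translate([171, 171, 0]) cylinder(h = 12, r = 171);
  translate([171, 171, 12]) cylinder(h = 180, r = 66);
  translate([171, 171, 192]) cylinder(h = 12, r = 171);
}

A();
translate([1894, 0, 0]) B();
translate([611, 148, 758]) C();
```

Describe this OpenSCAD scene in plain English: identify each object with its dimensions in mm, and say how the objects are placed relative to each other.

A is a table with a 1564×638 mm rectangular top, 45 mm thick, top surface at z = 758 mm, supported by four 84×84 mm square legs, each inset 60 mm from the nearest pair of top edges, running from the floor. Four apron rails, 84 mm thick and 113 mm tall, run between adjacent legs with their top edges flush with the underside of the top and their outer faces flush with the legs' outer faces.

B is a wooden ladder with two side rails of 33×59 mm section and 1407 mm height, set 494 mm apart overall. Between them run 5 rectangular rungs (59 mm deep, 22 mm thick), front faces flush with the rails' −y face. The bottom of the first rung is 238 mm above the floor and each subsequent rung is 260 mm higher than the one below.

C is a spool: two coaxial disc flanges of radius 171 mm and thickness 12 mm, joined by a core cylinder of radius 66 mm and height 180 mm. The lower flange rests on z = 0 and the three cylinders share a vertical axis.

The ladder is on the floor beside the table on its +x side. The spool is on top of the table, centred.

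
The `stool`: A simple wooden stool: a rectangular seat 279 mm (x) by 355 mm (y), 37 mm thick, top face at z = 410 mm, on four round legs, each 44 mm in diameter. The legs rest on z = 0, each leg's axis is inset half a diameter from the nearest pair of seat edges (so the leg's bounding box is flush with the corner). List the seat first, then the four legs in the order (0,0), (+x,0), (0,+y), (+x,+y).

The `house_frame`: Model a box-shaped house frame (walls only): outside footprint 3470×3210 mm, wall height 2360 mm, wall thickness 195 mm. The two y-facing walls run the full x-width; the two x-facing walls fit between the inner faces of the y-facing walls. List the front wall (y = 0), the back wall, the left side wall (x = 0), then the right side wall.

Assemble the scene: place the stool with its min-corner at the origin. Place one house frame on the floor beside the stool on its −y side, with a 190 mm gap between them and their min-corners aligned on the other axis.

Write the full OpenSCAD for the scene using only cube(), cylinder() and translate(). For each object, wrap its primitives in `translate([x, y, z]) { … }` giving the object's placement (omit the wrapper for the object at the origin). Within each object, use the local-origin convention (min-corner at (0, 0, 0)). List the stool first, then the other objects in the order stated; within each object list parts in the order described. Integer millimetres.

translate([0, 0, 373]) cube([279, 355, 37]);
translate([22, 22, 0]) cylinder(h = 373, r = 22);
translate([257, 22, 0]) cylinder(h = 373, r = 22);
translate([22, 333, 0]) cylinder(h = 373, r = 22);
translate([257, 333, 0]) cylinder(h = 373, r = 22);
translate([0, -3400, 0]) {
  cube([3470, 195, 2360]);
  translate([0, 3015, 0]) cube([3470, 195, 2360]);
  translate([0, 195, 0]) cube([195, 2820, 2360]);
  translate([3275, 195, 0]) cube([195, 2820, 2360]);
}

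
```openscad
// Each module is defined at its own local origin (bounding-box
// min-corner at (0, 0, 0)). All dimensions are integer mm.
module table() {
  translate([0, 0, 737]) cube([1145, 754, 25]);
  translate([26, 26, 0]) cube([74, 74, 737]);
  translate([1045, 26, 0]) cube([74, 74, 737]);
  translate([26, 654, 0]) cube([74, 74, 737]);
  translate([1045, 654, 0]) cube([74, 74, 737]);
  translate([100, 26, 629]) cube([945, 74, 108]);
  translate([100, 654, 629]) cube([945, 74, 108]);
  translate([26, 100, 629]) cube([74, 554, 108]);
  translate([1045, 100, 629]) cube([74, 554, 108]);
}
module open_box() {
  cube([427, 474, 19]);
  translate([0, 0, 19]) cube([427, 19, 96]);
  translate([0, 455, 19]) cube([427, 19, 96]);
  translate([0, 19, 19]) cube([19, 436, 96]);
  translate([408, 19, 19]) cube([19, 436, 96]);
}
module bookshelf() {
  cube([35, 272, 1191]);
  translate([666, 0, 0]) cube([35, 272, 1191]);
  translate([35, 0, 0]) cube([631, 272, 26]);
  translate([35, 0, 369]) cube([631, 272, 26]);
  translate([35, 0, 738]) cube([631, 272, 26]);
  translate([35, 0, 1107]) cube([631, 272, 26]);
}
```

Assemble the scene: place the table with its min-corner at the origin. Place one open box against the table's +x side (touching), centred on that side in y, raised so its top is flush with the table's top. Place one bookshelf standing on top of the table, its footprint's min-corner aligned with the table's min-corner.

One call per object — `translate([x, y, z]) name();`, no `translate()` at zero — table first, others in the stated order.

table();
translate([1145, 140, 647]) open_box();
translate([0, 0, 762]) bookshelf();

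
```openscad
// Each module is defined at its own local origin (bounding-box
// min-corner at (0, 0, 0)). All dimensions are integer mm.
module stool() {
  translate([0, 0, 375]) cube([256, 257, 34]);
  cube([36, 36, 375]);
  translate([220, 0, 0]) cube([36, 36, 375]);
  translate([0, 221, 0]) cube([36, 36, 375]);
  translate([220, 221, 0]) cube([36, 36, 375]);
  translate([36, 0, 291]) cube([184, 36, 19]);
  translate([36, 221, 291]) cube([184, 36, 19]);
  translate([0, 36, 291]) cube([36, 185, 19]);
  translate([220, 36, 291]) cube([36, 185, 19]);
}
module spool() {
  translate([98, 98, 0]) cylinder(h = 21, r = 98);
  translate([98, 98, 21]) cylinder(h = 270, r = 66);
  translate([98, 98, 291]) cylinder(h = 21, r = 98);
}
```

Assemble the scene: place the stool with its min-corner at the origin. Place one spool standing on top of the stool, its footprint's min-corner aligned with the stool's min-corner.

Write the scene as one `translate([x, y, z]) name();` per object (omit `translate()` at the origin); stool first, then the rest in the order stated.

stool();
translate([0, 0, 409]) spool();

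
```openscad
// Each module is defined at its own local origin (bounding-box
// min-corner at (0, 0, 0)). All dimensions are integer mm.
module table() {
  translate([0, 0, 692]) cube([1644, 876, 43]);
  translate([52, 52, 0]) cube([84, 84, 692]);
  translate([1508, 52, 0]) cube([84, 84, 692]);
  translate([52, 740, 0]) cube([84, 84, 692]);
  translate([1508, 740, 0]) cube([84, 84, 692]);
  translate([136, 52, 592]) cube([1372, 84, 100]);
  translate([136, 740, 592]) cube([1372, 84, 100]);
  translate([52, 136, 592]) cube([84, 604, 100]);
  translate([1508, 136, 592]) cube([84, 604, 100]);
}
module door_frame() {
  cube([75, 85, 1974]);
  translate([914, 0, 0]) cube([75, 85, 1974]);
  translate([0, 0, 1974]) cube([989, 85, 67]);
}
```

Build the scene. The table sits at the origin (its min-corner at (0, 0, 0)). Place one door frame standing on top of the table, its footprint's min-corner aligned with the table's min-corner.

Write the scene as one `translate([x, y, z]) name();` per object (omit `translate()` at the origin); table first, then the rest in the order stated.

table();
translate([0, 0, 735]) door_frame();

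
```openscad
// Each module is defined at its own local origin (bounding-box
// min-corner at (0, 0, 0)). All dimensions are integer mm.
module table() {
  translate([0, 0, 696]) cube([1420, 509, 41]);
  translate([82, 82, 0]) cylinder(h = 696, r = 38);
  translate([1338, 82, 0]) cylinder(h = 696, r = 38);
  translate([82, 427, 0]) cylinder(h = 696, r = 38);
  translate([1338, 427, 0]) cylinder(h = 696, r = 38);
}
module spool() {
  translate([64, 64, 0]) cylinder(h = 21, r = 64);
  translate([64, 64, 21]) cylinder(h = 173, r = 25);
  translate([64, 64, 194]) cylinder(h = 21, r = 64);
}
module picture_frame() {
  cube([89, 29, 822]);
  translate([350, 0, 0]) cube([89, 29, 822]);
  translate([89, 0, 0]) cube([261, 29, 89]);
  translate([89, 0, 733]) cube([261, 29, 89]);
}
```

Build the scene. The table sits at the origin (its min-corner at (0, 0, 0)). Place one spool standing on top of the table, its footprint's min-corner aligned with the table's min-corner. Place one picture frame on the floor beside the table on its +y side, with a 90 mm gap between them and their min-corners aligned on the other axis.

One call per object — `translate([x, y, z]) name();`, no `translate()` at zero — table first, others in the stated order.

table();
translate([0, 0, 737]) spool();
translate([0, 599, 0]) picture_frame();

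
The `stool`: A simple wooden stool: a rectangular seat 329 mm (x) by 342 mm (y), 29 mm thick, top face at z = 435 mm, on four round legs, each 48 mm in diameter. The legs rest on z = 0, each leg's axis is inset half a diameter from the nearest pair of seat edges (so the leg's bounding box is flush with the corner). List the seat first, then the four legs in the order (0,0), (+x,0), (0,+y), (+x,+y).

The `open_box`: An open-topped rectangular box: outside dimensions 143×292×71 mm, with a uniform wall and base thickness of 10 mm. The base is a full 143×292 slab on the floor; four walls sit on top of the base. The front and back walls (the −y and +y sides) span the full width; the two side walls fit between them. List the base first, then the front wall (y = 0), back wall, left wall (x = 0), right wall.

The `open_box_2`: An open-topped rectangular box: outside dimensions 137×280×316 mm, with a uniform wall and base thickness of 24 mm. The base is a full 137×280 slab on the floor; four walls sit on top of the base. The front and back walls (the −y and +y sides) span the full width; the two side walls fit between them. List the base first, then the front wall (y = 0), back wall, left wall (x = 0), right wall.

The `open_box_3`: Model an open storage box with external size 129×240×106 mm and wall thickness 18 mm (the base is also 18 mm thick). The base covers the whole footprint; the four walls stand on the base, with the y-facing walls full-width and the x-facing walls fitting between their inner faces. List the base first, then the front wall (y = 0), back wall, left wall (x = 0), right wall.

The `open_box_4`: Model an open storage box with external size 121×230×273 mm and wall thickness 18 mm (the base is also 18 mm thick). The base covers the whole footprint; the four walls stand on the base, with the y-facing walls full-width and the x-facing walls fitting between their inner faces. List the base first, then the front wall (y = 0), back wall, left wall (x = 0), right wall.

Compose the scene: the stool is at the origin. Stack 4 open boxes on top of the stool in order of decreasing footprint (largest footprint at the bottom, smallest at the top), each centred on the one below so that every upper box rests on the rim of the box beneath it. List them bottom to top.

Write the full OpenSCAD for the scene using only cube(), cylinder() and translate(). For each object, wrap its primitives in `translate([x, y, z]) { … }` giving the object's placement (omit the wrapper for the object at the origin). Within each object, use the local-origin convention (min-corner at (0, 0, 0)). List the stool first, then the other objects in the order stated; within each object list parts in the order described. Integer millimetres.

translate([0, 0, 406]) cube([329, 342, 29]);
translate([24, 24, 0]) cylinder(h = 406, r = 24);
translate([305, 24, 0]) cylinder(h = 406, r = 24);
translate([24, 318, 0]) cylinder(h = 406, r = 24);
translate([305, 318, 0]) cylinder(h = 406, r = 24);
translate([93, 25, 435]) {
  cube([143, 292, 10]);
  translate([0, 0, 10]) cube([143, 10, 61]);
  translate([0, 282, 10]) cube([143, 10, 61]);
  translate([0, 10, 10]) cube([10, 272, 61]);
  translate([133, 10, 10]) cube([10, 272, 61]);
}
translate([96, 31, 506]) {
  cube([137, 280, 24]);
  translate([0, 0, 24]) cube([137, 24, 292]);
  translate([0, 256, 24]) cube([137, 24, 292]);
  translate([0, 24, 24]) cube([24, 232, 292]);
  translate([113, 24, 24]) cube([24, 232, 292]);
}
translate([100, 51, 822]) {
  cube([129, 240, 18]);
  translate([0, 0, 18]) cube([129, 18, 88]);
  translate([0, 222, 18]) cube([129, 18, 88]);
  translate([0, 18, 18]) cube([18, 204, 88]);
  translate([111, 18, 18]) cube([18, 204, 88]);
}
translate([104, 56, 928]) {
  cube([121, 230, 18]);
  translate([0, 0, 18]) cube([121, 18, 255]);
  translate([0, 212, 18]) cube([121, 18, 255]);
  translate([0, 18, 18]) cube([18, 194, 255]);
  translate([103, 18, 18]) cube([18, 194, 255]);
}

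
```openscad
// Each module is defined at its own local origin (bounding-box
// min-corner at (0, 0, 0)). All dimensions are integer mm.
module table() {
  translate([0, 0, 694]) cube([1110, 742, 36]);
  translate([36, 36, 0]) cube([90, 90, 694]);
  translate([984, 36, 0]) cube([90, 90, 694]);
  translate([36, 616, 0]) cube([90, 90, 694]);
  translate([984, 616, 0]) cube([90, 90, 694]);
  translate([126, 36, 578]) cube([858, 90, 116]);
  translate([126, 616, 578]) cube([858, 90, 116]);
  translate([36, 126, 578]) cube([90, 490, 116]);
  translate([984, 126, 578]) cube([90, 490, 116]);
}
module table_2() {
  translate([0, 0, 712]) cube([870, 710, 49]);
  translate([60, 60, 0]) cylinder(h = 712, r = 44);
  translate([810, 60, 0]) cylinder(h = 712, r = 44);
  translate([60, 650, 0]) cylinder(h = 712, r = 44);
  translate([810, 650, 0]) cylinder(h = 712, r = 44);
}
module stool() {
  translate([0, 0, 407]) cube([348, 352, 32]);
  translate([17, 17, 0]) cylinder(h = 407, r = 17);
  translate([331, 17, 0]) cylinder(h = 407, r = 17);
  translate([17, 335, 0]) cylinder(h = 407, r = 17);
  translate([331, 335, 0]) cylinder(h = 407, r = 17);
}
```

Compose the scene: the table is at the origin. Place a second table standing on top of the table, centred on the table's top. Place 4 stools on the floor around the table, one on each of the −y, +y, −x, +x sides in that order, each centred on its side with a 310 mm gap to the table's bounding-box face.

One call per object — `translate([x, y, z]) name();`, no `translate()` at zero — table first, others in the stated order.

table();
translate([120, 16, 730]) table_2();
translate([381, -662, 0]) stool();
translate([381, 1052, 0]) stool();
translate([-658, 195, 0]) stool();
translate([1420, 195, 0]) stool();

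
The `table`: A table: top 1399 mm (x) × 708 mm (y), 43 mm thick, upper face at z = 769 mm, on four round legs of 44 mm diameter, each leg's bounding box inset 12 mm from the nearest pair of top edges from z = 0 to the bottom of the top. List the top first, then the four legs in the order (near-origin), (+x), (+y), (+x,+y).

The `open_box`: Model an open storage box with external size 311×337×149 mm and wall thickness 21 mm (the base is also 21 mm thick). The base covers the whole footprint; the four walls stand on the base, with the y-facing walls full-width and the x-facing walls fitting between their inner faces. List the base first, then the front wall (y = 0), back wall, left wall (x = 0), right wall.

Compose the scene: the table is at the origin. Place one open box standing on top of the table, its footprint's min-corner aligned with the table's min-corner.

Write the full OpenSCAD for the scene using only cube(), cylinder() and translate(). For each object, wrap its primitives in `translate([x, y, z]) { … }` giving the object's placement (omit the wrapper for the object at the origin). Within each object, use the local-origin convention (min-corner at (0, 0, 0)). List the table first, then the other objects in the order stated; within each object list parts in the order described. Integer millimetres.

translate([0, 0, 726]) cube([1399, 708, 43]);
translate([34, 34, 0]) cylinder(h = 726, r = 22);
translate([1365, 34, 0]) cylinder(h = 726, r = 22);
translate([34, 674, 0]) cylinder(h = 726, r = 22);
translate([1365, 674, 0]) cylinder(h = 726, r = 22);
translate([0, 0, 769]) {
  cube([311, 337, 21]);
  translate([0, 0, 21]) cube([311, 21, 128]);
  translate([0, 316, 21]) cube([311, 21, 128]);
  translate([0, 21, 21]) cube([21, 295, 128]);
  translate([290, 21, 21]) cube([21, 295, 128]);
}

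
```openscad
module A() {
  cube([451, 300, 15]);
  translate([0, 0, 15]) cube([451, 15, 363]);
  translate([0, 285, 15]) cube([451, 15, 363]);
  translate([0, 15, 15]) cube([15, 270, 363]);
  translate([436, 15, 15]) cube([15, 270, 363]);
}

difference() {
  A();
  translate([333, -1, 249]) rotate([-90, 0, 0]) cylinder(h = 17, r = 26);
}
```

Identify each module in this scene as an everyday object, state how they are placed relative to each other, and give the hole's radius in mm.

The subtracted cylinder has r = 26 mm.

A is an open box. The open box has a circular hole through its front wall. The hole's radius is 26 mm.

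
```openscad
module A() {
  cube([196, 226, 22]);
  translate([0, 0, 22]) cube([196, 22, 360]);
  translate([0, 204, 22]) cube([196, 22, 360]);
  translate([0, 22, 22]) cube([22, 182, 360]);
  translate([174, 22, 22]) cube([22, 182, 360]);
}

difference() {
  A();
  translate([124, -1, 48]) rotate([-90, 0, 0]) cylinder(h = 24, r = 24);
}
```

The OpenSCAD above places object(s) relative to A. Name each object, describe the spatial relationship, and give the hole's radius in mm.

The subtracted cylinder has r = 24 mm.

A is an open box. The open box has a circular hole through its front wall. The hole's radius is 24 mm.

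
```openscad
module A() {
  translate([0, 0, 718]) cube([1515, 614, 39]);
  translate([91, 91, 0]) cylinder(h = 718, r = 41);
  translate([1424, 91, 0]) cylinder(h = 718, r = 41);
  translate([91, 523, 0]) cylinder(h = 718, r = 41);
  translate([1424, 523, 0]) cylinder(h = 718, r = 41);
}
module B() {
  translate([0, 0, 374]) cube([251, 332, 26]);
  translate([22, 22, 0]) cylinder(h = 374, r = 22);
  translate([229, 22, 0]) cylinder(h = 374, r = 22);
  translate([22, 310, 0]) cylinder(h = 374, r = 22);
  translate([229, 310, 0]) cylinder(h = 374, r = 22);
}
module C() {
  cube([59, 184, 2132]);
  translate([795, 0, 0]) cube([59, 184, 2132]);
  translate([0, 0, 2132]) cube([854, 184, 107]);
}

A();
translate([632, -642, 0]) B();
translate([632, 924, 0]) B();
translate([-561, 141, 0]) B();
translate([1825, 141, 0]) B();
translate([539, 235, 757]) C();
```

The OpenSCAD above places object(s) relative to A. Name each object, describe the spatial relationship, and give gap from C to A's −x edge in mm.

The door frame's min-x is at 539; the table's min-x is 0; gap = 539 mm.

A is a table. B is a stool. C is a door frame. Four stools sit around the table at the −y, +y, −x, +x sides. The door frame is on top of the table. The gap from the door frame to the table's −x edge is 539 mm.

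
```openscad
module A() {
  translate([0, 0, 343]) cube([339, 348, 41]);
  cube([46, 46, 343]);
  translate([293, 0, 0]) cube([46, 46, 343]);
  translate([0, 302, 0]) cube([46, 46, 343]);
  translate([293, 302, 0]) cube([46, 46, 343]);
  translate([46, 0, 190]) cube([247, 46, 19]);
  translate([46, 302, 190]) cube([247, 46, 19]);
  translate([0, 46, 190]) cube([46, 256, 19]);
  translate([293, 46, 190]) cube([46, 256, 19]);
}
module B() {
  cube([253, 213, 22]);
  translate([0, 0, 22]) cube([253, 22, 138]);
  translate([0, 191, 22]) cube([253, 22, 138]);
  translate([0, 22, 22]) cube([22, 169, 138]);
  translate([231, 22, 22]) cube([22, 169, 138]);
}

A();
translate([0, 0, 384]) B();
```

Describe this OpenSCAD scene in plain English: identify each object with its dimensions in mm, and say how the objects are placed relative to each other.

A is a simple wooden stool: a rectangular seat 339 mm (x) by 348 mm (y), 41 mm thick, top face at z = 384 mm, on four square legs, each 46×46 mm in cross-section. The legs rest on z = 0, each flush with a corner of the seat. Four stretchers, 46 mm wide and 19 mm tall, connect adjacent legs with their undersides at z = 190 mm, each running between the inner faces of the legs it joins and aligned with the legs' outer faces on the other axis.

B is an open-topped rectangular box: outside dimensions 253×213×160 mm, with a uniform wall and base thickness of 22 mm. The base is a full 253×213 slab on the floor; four walls sit on top of the base. The front and back walls (the −y and +y sides) span the full width; the two side walls fit between them.

The open box is on top of the stool.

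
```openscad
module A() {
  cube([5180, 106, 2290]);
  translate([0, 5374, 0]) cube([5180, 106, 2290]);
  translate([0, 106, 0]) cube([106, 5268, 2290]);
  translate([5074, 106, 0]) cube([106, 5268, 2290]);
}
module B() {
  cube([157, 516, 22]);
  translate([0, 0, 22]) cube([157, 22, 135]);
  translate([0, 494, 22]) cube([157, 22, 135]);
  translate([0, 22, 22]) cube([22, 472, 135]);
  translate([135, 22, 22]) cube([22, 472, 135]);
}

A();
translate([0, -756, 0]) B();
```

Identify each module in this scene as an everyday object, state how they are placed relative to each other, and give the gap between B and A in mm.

A is a house frame. B is an open box. The open box is on the floor beside the house frame on its −y side. The gap between the open box and the house frame is 240 mm.

The open box's nearest face is 240 mm from the house frame's −y face.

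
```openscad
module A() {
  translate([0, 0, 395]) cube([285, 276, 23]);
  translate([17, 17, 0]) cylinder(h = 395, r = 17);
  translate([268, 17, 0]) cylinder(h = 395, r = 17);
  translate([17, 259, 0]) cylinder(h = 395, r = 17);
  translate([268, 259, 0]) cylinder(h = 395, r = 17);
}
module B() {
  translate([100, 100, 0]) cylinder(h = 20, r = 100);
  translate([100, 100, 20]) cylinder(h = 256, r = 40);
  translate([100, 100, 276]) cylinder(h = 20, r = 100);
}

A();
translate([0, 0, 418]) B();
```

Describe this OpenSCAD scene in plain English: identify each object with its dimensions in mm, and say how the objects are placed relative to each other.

A is a four-legged stool. The seat is a 285×276×23 mm slab whose top surface is at z = 418 mm; four round legs, each 34 mm in diameter, run from the floor (z = 0) to the underside of the seat, each leg's axis is inset half a diameter from the nearest pair of seat edges (so the leg's bounding box is flush with the corner).

B is a spool: two coaxial disc flanges of radius 100 mm and thickness 20 mm, joined by a core cylinder of radius 40 mm and height 256 mm. The lower flange rests on z = 0 and the three cylinders share a vertical axis.

The spool is on top of the stool.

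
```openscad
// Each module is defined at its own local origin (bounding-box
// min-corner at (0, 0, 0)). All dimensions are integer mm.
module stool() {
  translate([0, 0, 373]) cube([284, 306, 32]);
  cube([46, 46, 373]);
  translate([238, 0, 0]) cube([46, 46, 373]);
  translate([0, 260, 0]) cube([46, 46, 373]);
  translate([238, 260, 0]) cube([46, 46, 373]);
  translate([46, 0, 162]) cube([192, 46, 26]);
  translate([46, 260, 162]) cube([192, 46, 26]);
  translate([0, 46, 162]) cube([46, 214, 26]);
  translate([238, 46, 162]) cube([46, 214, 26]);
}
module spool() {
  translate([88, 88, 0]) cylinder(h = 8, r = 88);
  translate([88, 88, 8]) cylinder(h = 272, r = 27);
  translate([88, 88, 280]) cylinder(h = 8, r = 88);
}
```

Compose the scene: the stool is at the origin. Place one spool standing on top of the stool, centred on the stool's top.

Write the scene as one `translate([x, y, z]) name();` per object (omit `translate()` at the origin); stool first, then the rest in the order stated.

stool();
translate([54, 65, 405]) spool();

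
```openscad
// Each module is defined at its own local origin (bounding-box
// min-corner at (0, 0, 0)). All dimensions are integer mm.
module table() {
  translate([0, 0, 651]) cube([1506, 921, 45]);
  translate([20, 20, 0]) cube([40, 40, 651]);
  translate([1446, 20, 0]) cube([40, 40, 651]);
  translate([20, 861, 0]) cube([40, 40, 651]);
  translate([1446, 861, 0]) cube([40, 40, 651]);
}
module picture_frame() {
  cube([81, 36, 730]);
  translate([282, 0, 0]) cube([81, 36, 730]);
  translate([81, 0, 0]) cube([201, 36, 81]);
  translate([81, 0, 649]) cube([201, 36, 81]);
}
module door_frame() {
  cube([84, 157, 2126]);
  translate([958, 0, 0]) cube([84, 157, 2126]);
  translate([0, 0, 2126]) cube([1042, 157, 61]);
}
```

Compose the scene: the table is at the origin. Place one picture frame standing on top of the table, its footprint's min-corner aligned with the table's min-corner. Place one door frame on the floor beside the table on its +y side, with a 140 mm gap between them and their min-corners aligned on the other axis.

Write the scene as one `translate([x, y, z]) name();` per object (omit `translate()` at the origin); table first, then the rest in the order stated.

table();
translate([0, 0, 696]) picture_frame();
translate([0, 1061, 0]) door_frame();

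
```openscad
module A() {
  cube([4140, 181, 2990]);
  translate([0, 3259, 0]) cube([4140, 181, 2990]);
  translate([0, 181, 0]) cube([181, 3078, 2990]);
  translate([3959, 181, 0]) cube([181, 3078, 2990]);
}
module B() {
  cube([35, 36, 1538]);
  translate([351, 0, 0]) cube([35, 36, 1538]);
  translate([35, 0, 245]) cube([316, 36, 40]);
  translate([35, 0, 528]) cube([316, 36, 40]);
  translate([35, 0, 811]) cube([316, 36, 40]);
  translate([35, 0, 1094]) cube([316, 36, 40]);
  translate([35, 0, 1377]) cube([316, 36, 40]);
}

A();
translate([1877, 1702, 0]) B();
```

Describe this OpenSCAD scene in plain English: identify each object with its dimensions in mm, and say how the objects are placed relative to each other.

A is a box-shaped house frame (walls only): outside footprint 4140×3440 mm, wall height 2990 mm, wall thickness 181 mm. The two y-facing walls run the full x-width; the two x-facing walls fit between the inner faces of the y-facing walls.

B is a straight ladder. Two 35×36 mm vertical rails, 1538 mm tall, stand 386 mm apart (outside-to-outside) with their front faces coplanar on the −y side. 5 rungs, each 36 mm deep and 40 mm tall, span between the inner faces of the rails, front faces flush with the rails. The lowest rung's underside is at z = 245 mm and rungs are spaced 283 mm apart (underside to underside).

The ladder sits inside the house frame, centred.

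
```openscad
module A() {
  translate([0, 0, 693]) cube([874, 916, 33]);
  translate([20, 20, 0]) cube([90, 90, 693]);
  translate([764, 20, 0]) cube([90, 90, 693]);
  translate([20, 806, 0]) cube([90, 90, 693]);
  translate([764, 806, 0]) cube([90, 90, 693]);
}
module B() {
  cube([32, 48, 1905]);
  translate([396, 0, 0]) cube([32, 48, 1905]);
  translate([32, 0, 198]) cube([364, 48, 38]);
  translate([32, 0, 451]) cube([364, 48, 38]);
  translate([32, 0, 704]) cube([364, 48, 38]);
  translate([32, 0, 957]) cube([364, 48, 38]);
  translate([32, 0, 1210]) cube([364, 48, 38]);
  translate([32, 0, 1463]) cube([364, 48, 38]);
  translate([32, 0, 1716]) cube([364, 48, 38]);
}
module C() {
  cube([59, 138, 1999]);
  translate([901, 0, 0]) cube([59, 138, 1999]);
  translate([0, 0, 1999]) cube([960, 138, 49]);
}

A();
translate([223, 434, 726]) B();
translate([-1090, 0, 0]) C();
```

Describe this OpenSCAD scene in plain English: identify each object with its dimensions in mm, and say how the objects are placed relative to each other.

A is a table: top 874 mm (x) × 916 mm (y), 33 mm thick, upper face at z = 726 mm, on four 90×90 mm square legs, each inset 20 mm from the nearest pair of top edges, running from z = 0 to the bottom of the top.

B is a straight ladder. Two 32×48 mm vertical rails, 1905 mm tall, stand 428 mm apart (outside-to-outside) with their front faces coplanar on the −y side. 7 rungs, each 48 mm deep and 38 mm tall, span between the inner faces of the rails, front faces flush with the rails. The lowest rung's underside is at z = 198 mm and rungs are spaced 253 mm apart (underside to underside).

C is a rectangular door frame: two vertical jambs of 59×138 mm section, 1999 mm tall, with a clear opening 842 mm wide between their inner faces. A header 49 mm tall and 138 mm deep lies on top of the jambs and spans the full outside width.

The ladder is on top of the table, centred. The door frame is on the floor beside the table on its −x side.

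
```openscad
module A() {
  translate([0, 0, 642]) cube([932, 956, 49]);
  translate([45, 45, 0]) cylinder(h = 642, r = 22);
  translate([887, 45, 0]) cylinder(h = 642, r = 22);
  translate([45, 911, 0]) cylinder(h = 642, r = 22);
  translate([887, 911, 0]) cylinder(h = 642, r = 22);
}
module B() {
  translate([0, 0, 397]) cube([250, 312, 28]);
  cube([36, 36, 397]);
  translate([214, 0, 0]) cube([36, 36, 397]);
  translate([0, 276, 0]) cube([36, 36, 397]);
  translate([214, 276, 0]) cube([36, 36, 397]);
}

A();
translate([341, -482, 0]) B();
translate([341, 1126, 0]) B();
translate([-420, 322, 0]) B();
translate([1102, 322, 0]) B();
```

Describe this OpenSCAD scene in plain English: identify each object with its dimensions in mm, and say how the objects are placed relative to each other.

A is a rectangular dining table. The top is 932×956×49 mm with its upper surface at z = 691 mm. It stands on four round legs of 44 mm diameter, each leg's bounding box inset 23 mm from the nearest pair of top edges, running from the floor to the underside of the top.

B is a four-legged stool. The seat is a 250×312×28 mm slab whose top surface is at z = 425 mm; four square legs, each 36×36 mm in cross-section, run from the floor (z = 0) to the underside of the seat, each flush with a corner of the seat.

Four stools sit around the table at the −y, +y, −x, +x sides.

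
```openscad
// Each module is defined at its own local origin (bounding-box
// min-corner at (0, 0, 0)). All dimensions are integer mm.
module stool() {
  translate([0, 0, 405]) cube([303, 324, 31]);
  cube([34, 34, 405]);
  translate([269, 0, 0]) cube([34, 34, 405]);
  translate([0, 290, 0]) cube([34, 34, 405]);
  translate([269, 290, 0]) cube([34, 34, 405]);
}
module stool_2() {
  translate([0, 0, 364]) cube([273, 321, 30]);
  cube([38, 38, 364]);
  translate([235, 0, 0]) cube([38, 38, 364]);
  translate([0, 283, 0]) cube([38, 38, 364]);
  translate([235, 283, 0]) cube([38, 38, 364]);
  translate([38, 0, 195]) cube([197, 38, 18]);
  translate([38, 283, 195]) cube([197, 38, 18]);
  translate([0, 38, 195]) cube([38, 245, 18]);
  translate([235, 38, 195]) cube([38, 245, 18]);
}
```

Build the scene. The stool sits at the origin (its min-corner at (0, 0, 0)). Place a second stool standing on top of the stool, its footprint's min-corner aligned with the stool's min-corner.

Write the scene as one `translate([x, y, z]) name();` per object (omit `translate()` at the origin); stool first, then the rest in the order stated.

stool();
translate([0, 0, 436]) stool_2();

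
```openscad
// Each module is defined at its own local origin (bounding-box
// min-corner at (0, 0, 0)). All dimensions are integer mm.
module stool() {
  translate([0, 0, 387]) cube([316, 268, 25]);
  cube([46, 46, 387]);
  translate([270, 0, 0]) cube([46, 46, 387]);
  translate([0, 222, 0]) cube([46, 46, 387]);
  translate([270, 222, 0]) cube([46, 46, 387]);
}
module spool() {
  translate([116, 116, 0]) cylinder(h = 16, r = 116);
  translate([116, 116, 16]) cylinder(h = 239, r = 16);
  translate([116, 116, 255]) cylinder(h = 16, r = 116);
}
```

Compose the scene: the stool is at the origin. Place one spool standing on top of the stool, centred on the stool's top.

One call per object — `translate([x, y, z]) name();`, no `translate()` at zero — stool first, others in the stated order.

stool();
translate([42, 18, 412]) spool();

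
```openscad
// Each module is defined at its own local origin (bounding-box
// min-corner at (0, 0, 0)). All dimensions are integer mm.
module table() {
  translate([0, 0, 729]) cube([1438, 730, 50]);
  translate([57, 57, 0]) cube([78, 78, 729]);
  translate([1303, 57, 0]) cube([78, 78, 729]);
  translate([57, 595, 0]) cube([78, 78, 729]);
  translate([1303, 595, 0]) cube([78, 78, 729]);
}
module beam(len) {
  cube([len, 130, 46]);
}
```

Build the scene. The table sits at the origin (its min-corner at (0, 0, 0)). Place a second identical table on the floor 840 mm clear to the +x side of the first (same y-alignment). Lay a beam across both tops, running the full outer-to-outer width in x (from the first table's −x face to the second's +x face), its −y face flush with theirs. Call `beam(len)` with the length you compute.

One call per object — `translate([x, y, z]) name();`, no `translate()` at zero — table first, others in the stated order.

table();
translate([2278, 0, 0]) table();
translate([0, 0, 779]) beam(3716);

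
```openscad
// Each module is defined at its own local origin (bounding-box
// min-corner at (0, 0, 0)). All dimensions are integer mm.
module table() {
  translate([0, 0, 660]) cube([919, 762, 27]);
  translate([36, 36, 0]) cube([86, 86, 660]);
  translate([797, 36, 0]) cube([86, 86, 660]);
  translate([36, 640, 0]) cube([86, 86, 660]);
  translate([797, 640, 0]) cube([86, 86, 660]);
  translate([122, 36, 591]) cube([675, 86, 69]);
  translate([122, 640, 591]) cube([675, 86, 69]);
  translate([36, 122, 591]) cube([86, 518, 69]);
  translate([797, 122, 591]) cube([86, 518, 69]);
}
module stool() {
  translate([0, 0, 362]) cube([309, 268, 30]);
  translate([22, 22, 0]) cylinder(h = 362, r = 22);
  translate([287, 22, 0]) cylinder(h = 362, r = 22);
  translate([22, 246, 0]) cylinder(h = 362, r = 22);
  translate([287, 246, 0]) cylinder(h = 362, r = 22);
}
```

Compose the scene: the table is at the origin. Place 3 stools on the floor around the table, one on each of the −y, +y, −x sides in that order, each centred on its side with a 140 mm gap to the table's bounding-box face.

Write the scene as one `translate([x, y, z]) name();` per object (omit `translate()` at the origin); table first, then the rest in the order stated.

table();
translate([305, -408, 0]) stool();
translate([305, 902, 0]) stool();
translate([-449, 247, 0]) stool();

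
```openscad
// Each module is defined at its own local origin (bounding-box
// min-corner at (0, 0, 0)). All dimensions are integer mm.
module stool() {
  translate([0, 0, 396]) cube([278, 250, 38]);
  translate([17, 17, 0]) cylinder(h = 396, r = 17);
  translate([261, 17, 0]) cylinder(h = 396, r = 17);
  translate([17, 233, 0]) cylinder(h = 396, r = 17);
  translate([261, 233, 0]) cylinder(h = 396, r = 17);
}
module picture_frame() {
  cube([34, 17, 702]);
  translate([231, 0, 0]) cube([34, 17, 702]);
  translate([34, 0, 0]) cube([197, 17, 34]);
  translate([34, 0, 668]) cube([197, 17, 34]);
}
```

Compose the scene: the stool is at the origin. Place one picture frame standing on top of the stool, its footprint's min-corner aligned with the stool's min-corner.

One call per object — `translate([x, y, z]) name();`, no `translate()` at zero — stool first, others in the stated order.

stool();
translate([0, 0, 434]) picture_frame();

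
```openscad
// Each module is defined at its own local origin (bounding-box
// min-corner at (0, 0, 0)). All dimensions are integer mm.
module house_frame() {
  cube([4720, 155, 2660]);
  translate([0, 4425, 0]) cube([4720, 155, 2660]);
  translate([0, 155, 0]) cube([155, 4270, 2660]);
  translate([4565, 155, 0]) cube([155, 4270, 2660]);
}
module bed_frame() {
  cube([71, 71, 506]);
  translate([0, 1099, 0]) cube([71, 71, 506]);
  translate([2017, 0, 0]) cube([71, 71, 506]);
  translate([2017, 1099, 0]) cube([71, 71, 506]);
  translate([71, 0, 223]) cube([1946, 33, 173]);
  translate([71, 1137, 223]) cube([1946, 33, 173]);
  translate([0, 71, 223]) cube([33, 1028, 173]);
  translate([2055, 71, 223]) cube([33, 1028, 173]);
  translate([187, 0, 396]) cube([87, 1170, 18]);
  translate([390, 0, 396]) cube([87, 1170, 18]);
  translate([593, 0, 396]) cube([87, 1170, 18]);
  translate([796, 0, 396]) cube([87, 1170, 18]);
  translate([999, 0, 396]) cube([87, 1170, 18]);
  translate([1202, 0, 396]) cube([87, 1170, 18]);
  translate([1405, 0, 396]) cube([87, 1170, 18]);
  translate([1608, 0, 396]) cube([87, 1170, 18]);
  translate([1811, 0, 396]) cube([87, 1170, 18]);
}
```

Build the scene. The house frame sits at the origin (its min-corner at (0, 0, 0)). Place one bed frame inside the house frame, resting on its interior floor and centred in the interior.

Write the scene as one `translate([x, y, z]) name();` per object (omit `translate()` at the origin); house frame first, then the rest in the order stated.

house_frame();
translate([1316, 1705, 0]) bed_frame();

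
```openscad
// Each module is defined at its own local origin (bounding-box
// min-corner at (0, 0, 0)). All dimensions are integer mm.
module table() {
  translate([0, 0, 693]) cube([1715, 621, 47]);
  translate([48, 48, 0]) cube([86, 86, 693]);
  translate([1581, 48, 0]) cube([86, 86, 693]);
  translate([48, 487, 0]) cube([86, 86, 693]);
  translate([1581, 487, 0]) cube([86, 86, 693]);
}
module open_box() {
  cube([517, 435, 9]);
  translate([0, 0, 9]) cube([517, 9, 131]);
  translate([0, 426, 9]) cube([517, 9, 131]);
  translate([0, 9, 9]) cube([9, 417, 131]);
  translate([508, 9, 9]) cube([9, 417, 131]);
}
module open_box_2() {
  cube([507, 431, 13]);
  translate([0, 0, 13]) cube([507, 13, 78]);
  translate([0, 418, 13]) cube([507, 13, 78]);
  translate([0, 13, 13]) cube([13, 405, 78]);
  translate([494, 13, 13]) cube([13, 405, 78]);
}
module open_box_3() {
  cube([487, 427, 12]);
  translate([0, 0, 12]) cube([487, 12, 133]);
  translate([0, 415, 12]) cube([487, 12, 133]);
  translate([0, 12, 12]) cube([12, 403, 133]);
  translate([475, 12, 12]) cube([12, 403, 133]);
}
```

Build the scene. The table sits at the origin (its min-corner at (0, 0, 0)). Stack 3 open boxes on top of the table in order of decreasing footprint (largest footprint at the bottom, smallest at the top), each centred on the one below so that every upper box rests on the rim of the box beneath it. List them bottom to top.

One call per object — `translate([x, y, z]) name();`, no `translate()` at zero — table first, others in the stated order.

table();
translate([599, 93, 740]) open_box();
translate([604, 95, 880]) open_box_2();
translate([614, 97, 971]) open_box_3();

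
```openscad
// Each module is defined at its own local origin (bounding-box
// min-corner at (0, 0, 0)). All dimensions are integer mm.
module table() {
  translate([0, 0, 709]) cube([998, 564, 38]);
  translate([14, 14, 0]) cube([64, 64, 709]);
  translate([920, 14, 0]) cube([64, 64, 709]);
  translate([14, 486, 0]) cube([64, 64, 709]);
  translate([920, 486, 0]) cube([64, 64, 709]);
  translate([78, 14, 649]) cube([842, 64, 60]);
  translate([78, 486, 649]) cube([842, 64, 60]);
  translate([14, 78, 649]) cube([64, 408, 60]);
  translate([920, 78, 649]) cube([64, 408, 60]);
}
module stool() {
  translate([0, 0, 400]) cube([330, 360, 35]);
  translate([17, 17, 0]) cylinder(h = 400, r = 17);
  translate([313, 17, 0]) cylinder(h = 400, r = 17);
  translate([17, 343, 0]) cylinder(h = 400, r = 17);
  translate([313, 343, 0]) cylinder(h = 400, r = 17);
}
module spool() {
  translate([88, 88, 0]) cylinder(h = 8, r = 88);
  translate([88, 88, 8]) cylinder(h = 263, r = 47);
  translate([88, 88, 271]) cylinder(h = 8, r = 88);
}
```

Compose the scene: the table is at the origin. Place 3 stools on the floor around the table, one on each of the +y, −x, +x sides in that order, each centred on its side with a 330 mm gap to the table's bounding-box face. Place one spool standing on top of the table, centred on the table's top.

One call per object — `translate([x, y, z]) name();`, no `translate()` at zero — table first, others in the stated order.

table();
translate([334, 894, 0]) stool();
translate([-660, 102, 0]) stool();
translate([1328, 102, 0]) stool();
translate([411, 194, 747]) spool();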